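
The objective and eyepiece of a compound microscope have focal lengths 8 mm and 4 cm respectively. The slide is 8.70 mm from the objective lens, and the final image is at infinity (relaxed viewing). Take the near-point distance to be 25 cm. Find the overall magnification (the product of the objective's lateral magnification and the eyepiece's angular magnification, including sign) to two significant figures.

-71

Convert to cm: f_obj = 8 mm = 0.8 cm; d_o = 8.70 mm = 0.87 cm.
Objective: 1/d_i = 1/f_obj - 1/d_o = 1/0.8 - 1/0.87 = 0.10057 cm^-1, so d_i = 9.943 cm.
m_obj = -d_i/d_o = -9.943/0.87 = -11.429.
Eyepiece angular magnification (image at infinity): M_eye = D/f_e = 25/4 = 6.250.
Overall M = m_obj x M_eye = (-11.429)(6.250) = -71.43.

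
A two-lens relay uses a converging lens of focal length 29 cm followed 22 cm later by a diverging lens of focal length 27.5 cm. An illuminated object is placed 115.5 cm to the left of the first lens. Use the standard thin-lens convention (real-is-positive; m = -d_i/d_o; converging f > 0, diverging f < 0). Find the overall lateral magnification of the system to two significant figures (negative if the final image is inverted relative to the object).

First lens: d_i1 = 1/(1/29 - 1/115.5) = 38.723 cm.
m_1 = -(38.723)/115.5 = -0.3353.
This image would form 38.723 cm past lens 1, i.e. 16.723 cm beyond lens 2, so it is a virtual object for lens 2: d_o2 = 22 - 38.723 = -16.723 cm.
Second lens: d_i2 = 1/(1/(-27.5) - 1/(-16.723)) = 42.670 cm.
m_2 = -(42.670)/(-16.723) = 2.5516.
The system's lateral magnification is m_1 m_2 = (-0.3353)(2.5516) = -0.8555.

-0.86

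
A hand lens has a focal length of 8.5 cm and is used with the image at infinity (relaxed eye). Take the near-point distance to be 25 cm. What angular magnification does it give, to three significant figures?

M = D/f = 25/8.5 = 2.941.

2.94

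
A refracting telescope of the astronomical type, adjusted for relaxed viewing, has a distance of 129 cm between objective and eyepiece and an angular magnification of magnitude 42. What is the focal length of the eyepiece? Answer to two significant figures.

In normal adjustment the tube length equals f_obj + f_eye and |M| = f_obj/f_eye.
So f_obj = 42 f_eye and 42 f_eye + f_eye = 129 cm, giving f_eye = 129/43 = 3.000 cm and f_obj = 126.000 cm.

3.0 cm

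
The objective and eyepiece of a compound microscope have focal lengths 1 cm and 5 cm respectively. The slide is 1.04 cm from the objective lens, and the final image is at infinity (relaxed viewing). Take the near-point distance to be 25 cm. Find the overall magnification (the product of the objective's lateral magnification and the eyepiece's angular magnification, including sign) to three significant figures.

-125

Objective: 1/d_i = 1/f_obj - 1/d_o = 1/1 - 1/1.04 = 0.03846 cm^-1, so d_i = 26.000 cm.
m_obj = -d_i/d_o = -26.000/1.04 = -25.000.
Eyepiece angular magnification (image at infinity): M_eye = D/f_e = 25/5 = 5.000.
Overall M = m_obj x M_eye = (-25.000)(5.000) = -125.00.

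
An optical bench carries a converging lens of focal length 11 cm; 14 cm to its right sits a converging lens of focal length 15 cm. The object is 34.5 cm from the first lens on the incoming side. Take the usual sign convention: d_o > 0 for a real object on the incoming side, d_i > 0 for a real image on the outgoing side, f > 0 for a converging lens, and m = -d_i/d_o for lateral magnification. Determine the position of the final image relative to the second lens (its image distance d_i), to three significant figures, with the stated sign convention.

1.88 cm

Applying the thin-lens equation to the first lens, 1/11 = 1/34.5 + 1/d_i1, which gives d_i1 = 16.149 cm.
This image would form 16.149 cm past lens 1, i.e. 2.149 cm beyond lens 2, so it is a virtual object for lens 2: d_o2 = 14 - 16.149 = -2.149 cm.
Applying the thin-lens equation again with f_2 = 15 cm and d_o2 = -2.149 cm gives d_i2 = 1.880 cm.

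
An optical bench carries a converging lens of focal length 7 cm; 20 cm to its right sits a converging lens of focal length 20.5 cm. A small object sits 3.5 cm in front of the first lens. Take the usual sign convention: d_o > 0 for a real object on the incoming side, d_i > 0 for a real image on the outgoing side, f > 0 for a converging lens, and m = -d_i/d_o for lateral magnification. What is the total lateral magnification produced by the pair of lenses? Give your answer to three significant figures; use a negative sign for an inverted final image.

-6.31

Lens 1: 1/d_i1 = 1/f_1 - 1/d_o1 = 1/7 - 1/3.5 = -0.14286 cm^-1, so d_i1 = -7.000 cm.
m_1 = -(-7.000)/3.5 = 2.0000.
With d_i1 < 0 the first image is virtual and lies on the object side; the object distance for lens 2 is d_o2 = 20 - (-7.000) = 27.000 cm.
Lens 2: 1/d_i2 = 1/f_2 - 1/d_o2 = 1/20.5 - 1/(27.000) = 0.01174 cm^-1, so d_i2 = 85.154 cm.
m_2 = -(85.154)/(27.000) = -3.1538.
Total m = m_1 x m_2 = (2.0000)(-3.1538) = -6.3077.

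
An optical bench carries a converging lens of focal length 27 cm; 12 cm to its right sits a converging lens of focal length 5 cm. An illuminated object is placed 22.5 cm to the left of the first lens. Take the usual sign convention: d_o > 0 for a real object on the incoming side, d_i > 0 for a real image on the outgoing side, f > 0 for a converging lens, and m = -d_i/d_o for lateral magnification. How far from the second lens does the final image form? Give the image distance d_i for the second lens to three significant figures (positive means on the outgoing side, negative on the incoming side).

5.18 cm

First lens: d_i1 = 1/(1/27 - 1/22.5) = -135.000 cm.
The intermediate image is virtual, 135.000 cm to the left of lens 1, so d_o2 = L - d_i1 = 12 - (-135.000) = 147.000 cm.
Second lens: d_i2 = 1/(1/5 - 1/(147.000)) = 5.176 cm.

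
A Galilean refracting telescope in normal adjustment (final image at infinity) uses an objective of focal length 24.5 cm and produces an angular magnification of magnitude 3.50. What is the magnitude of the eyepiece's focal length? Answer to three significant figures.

|M| = f_obj/|f_eye|, so |f_eye| = f_obj/|M| = 24.5/3.5 = 7.000 cm.
(The eyepiece is diverging, so its signed focal length is -7.000 cm.)

7.00 cm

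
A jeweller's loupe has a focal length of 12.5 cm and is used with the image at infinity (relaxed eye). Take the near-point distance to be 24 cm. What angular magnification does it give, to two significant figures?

1.9

M = D/f = 24/12.5 = 1.920.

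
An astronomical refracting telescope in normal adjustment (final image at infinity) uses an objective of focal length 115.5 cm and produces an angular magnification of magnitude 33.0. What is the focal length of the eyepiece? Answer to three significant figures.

|M| = f_obj/f_eye, so f_eye = f_obj/|M| = 115.5/33.0 = 3.500 cm.

3.50 cm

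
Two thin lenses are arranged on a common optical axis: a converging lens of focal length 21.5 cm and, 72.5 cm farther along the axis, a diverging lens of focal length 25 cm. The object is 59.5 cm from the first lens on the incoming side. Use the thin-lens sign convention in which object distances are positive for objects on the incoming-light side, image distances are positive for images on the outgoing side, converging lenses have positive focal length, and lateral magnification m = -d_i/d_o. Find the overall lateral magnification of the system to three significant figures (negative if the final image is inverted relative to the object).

-0.222

Applying the thin-lens equation to the first lens, 1/21.5 = 1/59.5 + 1/d_i1, which gives d_i1 = 33.664 cm.
Its lateral magnification is m_1 = -d_i1/d_o1 = -(33.664)/59.5 = -0.5658.
That image sits 38.836 cm in front of the second lens, so d_o2 = 38.836 cm.
Applying the thin-lens equation again with f_2 = -25 cm and d_o2 = 38.836 cm gives d_i2 = -15.209 cm.
m_2 = -(-15.209)/(38.836) = 0.3916.
Overall magnification: m = m_1 m_2 = -0.2216.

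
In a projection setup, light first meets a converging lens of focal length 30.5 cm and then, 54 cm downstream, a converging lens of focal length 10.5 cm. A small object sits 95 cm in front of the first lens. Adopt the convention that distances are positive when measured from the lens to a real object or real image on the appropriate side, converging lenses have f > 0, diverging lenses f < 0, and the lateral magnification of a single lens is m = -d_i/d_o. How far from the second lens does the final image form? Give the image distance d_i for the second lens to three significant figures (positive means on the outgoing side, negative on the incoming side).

First lens: d_i1 = 1/(1/30.5 - 1/95) = 44.922 cm.
The intermediate image is 44.922 cm to the right of lens 1, so d_o2 = L - d_i1 = 54 - 44.922 = 9.078 cm.
Second lens: d_i2 = 1/(1/10.5 - 1/(9.078)) = -67.005 cm.

-67.0 cm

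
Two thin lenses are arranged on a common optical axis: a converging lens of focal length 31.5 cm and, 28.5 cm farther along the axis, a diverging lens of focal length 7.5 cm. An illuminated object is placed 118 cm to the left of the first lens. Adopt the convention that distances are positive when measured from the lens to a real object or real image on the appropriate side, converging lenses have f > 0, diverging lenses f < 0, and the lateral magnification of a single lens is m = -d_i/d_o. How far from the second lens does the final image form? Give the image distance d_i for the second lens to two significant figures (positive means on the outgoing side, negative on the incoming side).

-16 cm

First lens: d_i1 = 1/(1/31.5 - 1/118) = 42.971 cm.
Since 42.971 cm > 28.5 cm, the first image lies past the second lens and serves as a virtual object: d_o2 = L - d_i1 = -14.471 cm.
Second lens: d_i2 = 1/(1/(-7.5) - 1/(-14.471)) = -15.569 cm.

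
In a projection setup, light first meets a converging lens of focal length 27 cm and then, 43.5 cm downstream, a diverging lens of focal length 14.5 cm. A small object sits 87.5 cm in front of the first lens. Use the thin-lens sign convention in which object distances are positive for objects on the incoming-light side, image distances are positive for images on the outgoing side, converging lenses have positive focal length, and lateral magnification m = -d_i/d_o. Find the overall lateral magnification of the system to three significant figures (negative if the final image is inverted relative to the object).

-0.341

Applying the thin-lens equation to the first lens, 1/27 = 1/87.5 + 1/d_i1, which gives d_i1 = 39.050 cm.
Its lateral magnification is m_1 = -d_i1/d_o1 = -(39.050)/87.5 = -0.4463.
Object distance for lens 2: d_o2 = 43.5 - 39.050 = 4.450 cm.
Applying the thin-lens equation again with f_2 = -14.5 cm and d_o2 = 4.450 cm gives d_i2 = -3.405 cm.
m_2 = -(-3.405)/(4.450) = 0.7652.
Overall magnification: m = m_1 m_2 = -0.3415.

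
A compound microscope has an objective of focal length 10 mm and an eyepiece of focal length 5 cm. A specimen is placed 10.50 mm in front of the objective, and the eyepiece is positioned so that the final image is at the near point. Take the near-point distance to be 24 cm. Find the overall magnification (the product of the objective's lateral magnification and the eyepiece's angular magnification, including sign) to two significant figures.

-120

Convert to cm: f_obj = 10 mm = 1 cm; d_o = 10.50 mm = 1.05 cm.
Objective: 1/d_i = 1/f_obj - 1/d_o = 1/1 - 1/1.05 = 0.04762 cm^-1, so d_i = 21.000 cm.
m_obj = -d_i/d_o = -21.000/1.05 = -20.000.
Eyepiece angular magnification (image at near point): M_eye = 1 + D/f_e = 1 + 24/5 = 5.800.
Overall M = m_obj x M_eye = (-20.000)(5.800) = -116.00.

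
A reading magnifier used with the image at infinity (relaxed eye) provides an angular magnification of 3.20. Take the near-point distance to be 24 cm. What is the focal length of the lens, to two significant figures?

For the image at infinity, M = D/f.
f = D/M = 24/3.2 = 7.500 cm.

7.5 cm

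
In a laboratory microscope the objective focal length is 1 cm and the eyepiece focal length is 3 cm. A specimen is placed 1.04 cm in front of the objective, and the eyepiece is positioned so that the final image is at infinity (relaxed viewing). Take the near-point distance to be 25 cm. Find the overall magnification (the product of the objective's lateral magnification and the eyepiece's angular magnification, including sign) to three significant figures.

-208

Objective: 1/d_i = 1/f_obj - 1/d_o = 1/1 - 1/1.04 = 0.03846 cm^-1, so d_i = 26.000 cm.
m_obj = -d_i/d_o = -26.000/1.04 = -25.000.
Eyepiece angular magnification (image at infinity): M_eye = D/f_e = 25/3 = 8.333.
Overall M = m_obj x M_eye = (-25.000)(8.333) = -208.33.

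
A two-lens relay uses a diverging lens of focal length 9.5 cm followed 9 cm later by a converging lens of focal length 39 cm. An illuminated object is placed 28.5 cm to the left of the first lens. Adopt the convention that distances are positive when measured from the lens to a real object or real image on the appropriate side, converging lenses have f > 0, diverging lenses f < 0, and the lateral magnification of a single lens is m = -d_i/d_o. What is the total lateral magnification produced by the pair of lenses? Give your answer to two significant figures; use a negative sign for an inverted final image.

0.43

First lens: d_i1 = 1/(1/(-9.5) - 1/28.5) = -7.125 cm.
m_1 = -(-7.125)/28.5 = 0.2500.
With d_i1 < 0 the first image is virtual and lies on the object side; the object distance for lens 2 is d_o2 = 9 - (-7.125) = 16.125 cm.
Second lens: d_i2 = 1/(1/39 - 1/(16.125)) = -27.492 cm.
m_2 = -(-27.492)/(16.125) = 1.7049.
Overall magnification: m = m_1 m_2 = 0.4262.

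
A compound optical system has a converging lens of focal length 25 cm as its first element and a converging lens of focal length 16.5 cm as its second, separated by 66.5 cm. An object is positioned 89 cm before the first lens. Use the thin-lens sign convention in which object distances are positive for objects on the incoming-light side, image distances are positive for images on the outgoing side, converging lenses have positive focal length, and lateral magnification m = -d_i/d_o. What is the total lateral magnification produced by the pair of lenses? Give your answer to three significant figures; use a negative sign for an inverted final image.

Lens 1: 1/d_i1 = 1/f_1 - 1/d_o1 = 1/25 - 1/89 = 0.02876 cm^-1, so d_i1 = 34.766 cm.
m_1 = -(34.766)/89 = -0.3906.
The intermediate image is 34.766 cm to the right of lens 1, so d_o2 = L - d_i1 = 66.5 - 34.766 = 31.734 cm.
Lens 2: 1/d_i2 = 1/f_2 - 1/d_o2 = 1/16.5 - 1/(31.734) = 0.02909 cm^-1, so d_i2 = 34.371 cm.
m_2 = -(34.371)/(31.734) = -1.0831.
Total m = m_1 x m_2 = (-0.3906)(-1.0831) = 0.4231.

0.423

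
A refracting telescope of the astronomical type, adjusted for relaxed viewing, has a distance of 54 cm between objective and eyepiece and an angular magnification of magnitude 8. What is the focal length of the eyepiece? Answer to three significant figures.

6.00 cm

In normal adjustment the tube length equals f_obj + f_eye and |M| = f_obj/f_eye.
So f_obj = 8 f_eye and 8 f_eye + f_eye = 54 cm, giving f_eye = 54/9 = 6.000 cm and f_obj = 48.000 cm.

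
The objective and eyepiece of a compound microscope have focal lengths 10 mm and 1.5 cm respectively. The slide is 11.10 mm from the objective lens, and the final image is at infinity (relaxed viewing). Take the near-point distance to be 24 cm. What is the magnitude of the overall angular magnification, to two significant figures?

Convert to cm: f_obj = 10 mm = 1 cm; d_o = 11.10 mm = 1.11 cm.
Objective: 1/d_i = 1/f_obj - 1/d_o = 1/1 - 1/1.11 = 0.09910 cm^-1, so d_i = 10.091 cm.
m_obj = -d_i/d_o = -10.091/1.11 = -9.091.
Eyepiece angular magnification (image at infinity): M_eye = D/f_e = 24/1.5 = 16.000.
Overall M = m_obj x M_eye = (-9.091)(16.000) = -145.45.
|M| = 145.45.

150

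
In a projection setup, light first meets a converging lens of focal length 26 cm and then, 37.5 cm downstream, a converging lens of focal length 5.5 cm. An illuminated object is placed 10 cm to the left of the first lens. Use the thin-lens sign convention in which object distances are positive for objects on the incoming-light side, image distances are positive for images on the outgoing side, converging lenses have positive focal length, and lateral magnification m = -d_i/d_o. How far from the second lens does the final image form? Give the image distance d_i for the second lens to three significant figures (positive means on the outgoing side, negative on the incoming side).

6.13 cm

First lens: d_i1 = 1/(1/26 - 1/10) = -16.250 cm.
With d_i1 < 0 the first image is virtual and lies on the object side; the object distance for lens 2 is d_o2 = 37.5 - (-16.250) = 53.750 cm.
Second lens: d_i2 = 1/(1/5.5 - 1/(53.750)) = 6.127 cm.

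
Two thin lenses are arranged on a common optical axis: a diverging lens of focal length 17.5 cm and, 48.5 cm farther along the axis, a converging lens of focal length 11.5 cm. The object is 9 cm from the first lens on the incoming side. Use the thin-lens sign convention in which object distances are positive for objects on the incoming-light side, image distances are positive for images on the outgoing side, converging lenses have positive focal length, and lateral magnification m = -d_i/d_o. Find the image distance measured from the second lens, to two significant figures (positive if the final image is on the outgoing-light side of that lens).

15 cm

Applying the thin-lens equation to the first lens, 1/(-17.5) = 1/9 + 1/d_i1, which gives d_i1 = -5.943 cm.
The intermediate image is virtual, 5.943 cm to the left of lens 1, so d_o2 = L - d_i1 = 48.5 - (-5.943) = 54.443 cm.
Applying the thin-lens equation again with f_2 = 11.5 cm and d_o2 = 54.443 cm gives d_i2 = 14.580 cm.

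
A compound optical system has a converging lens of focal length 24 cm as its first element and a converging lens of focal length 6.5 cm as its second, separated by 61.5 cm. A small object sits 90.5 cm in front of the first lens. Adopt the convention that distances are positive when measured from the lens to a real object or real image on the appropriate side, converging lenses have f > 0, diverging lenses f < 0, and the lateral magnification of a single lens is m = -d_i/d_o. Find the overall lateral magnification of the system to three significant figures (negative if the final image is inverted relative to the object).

Applying the thin-lens equation to the first lens, 1/24 = 1/90.5 + 1/d_i1, which gives d_i1 = 32.662 cm.
Its lateral magnification is m_1 = -d_i1/d_o1 = -(32.662)/90.5 = -0.3609.
The intermediate image is 32.662 cm to the right of lens 1, so d_o2 = L - d_i1 = 61.5 - 32.662 = 28.838 cm.
Applying the thin-lens equation again with f_2 = 6.5 cm and d_o2 = 28.838 cm gives d_i2 = 8.391 cm.
m_2 = -(8.391)/(28.838) = -0.2910.
Overall magnification: m = m_1 m_2 = 0.1050.

0.105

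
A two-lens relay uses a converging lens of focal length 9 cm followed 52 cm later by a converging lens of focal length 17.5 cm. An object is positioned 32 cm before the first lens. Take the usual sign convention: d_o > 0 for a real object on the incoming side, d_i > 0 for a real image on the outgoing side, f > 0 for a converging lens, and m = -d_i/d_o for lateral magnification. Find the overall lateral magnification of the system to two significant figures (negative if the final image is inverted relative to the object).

0.31

Lens 1: 1/d_i1 = 1/f_1 - 1/d_o1 = 1/9 - 1/32 = 0.07986 cm^-1, so d_i1 = 12.522 cm.
m_1 = -(12.522)/32 = -0.3913.
That image sits 39.478 cm in front of the second lens, so d_o2 = 39.478 cm.
Lens 2: 1/d_i2 = 1/f_2 - 1/d_o2 = 1/17.5 - 1/(39.478) = 0.03181 cm^-1, so d_i2 = 31.434 cm.
m_2 = -(31.434)/(39.478) = -0.7962.
Overall magnification: m = m_1 m_2 = 0.3116.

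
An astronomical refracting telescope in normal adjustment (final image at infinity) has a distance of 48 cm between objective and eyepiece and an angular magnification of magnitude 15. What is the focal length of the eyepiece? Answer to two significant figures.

3.0 cm

In normal adjustment the tube length equals f_obj + f_eye and |M| = f_obj/f_eye.
So f_obj = 15 f_eye and 15 f_eye + f_eye = 48 cm, giving f_eye = 48/16 = 3.000 cm and f_obj = 45.000 cm.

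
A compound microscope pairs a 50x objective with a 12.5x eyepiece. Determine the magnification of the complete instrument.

625

The overall magnification of a compound microscope is the product of the objective and eyepiece magnifications:
M = M_obj x M_eye = 50 x 12.5 = 625.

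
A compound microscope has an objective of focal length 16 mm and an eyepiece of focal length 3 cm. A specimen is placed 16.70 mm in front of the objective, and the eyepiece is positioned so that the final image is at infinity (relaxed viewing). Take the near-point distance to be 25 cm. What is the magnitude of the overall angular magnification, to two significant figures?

190

Convert to cm: f_obj = 16 mm = 1.6 cm; d_o = 16.70 mm = 1.67 cm.
Objective: 1/d_i = 1/f_obj - 1/d_o = 1/1.6 - 1/1.67 = 0.02620 cm^-1, so d_i = 38.171 cm.
m_obj = -d_i/d_o = -38.171/1.67 = -22.857.
Eyepiece angular magnification (image at infinity): M_eye = D/f_e = 25/3 = 8.333.
Overall M = m_obj x M_eye = (-22.857)(8.333) = -190.48.
|M| = 190.48.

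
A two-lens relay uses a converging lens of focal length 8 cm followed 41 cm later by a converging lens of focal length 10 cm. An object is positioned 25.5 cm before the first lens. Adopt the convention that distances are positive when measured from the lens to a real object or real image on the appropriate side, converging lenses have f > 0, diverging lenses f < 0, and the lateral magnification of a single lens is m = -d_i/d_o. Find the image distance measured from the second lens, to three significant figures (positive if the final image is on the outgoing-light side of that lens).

15.2 cm

Applying the thin-lens equation to the first lens, 1/8 = 1/25.5 + 1/d_i1, which gives d_i1 = 11.657 cm.
The intermediate image is 11.657 cm to the right of lens 1, so d_o2 = L - d_i1 = 41 - 11.657 = 29.343 cm.
Applying the thin-lens equation again with f_2 = 10 cm and d_o2 = 29.343 cm gives d_i2 = 15.170 cm.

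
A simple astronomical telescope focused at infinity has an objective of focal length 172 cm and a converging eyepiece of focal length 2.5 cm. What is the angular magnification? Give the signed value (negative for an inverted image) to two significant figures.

M = -f_obj/f_eye = -172/(2.5) = -68.800.

-69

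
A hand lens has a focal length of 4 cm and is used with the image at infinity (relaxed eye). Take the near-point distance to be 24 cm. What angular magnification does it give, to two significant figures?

M = D/f = 24/4 = 6.000.

6.0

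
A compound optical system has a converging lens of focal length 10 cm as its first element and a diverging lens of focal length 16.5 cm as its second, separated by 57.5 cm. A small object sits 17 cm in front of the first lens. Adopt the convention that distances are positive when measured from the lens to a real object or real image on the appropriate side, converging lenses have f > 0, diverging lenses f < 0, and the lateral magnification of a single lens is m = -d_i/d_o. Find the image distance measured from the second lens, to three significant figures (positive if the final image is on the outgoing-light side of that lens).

-11.0 cm

Lens 1: 1/d_i1 = 1/f_1 - 1/d_o1 = 1/10 - 1/17 = 0.04118 cm^-1, so d_i1 = 24.286 cm.
The intermediate image is 24.286 cm to the right of lens 1, so d_o2 = L - d_i1 = 57.5 - 24.286 = 33.214 cm.
Lens 2: 1/d_i2 = 1/f_2 - 1/d_o2 = 1/(-16.5) - 1/(33.214) = -0.09071 cm^-1, so d_i2 = -11.024 cm.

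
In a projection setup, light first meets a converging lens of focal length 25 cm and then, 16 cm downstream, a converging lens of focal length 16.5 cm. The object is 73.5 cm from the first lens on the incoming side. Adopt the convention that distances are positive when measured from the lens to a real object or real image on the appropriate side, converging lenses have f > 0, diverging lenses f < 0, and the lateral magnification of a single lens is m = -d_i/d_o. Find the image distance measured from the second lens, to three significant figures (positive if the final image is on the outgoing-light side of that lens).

Lens 1: 1/d_i1 = 1/f_1 - 1/d_o1 = 1/25 - 1/73.5 = 0.02639 cm^-1, so d_i1 = 37.887 cm.
Since 37.887 cm > 16 cm, the first image lies past the second lens and serves as a virtual object: d_o2 = L - d_i1 = -21.887 cm.
Lens 2: 1/d_i2 = 1/f_2 - 1/d_o2 = 1/16.5 - 1/(-21.887) = 0.10630 cm^-1, so d_i2 = 9.408 cm.

9.41 cm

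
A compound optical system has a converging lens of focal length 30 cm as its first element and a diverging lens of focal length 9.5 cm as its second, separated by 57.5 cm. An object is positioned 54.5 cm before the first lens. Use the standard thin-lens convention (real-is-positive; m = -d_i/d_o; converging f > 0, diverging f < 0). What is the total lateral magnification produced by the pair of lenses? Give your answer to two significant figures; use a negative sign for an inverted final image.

-44

Applying the thin-lens equation to the first lens, 1/30 = 1/54.5 + 1/d_i1, which gives d_i1 = 66.735 cm.
Its lateral magnification is m_1 = -d_i1/d_o1 = -(66.735)/54.5 = -1.2245.
This image would form 66.735 cm past lens 1, i.e. 9.235 cm beyond lens 2, so it is a virtual object for lens 2: d_o2 = 57.5 - 66.735 = -9.235 cm.
Applying the thin-lens equation again with f_2 = -9.5 cm and d_o2 = -9.235 cm gives d_i2 = 330.673 cm.
m_2 = -(330.673)/(-9.235) = 35.8077.
The system's lateral magnification is m_1 m_2 = (-1.2245)(35.8077) = -43.8462.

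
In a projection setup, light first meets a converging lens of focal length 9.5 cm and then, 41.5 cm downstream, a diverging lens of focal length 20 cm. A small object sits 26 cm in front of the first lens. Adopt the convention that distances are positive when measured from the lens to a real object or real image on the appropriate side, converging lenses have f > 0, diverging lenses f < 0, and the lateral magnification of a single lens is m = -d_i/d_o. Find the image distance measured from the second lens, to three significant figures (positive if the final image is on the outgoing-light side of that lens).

First lens: d_i1 = 1/(1/9.5 - 1/26) = 14.970 cm.
The intermediate image is 14.970 cm to the right of lens 1, so d_o2 = L - d_i1 = 41.5 - 14.970 = 26.530 cm.
Second lens: d_i2 = 1/(1/(-20) - 1/(26.530)) = -11.403 cm.

-11.4 cm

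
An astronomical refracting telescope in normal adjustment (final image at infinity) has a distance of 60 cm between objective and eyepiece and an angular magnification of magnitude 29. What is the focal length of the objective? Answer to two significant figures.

In normal adjustment the tube length equals f_obj + f_eye and |M| = f_obj/f_eye.
So f_obj = 29 f_eye and 29 f_eye + f_eye = 60 cm, giving f_eye = 60/30 = 2.000 cm and f_obj = 58.000 cm.

58 cm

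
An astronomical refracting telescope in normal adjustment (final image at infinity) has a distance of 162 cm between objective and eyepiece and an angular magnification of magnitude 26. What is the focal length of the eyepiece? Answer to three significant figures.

6.00 cm

In normal adjustment the tube length equals f_obj + f_eye and |M| = f_obj/f_eye.
So f_obj = 26 f_eye and 26 f_eye + f_eye = 162 cm, giving f_eye = 162/27 = 6.000 cm and f_obj = 156.000 cm.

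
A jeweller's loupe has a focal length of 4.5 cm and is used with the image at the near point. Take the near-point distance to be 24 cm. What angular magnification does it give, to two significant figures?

M = 1 + D/f = 1 + 24/4.5 = 6.333.

6.3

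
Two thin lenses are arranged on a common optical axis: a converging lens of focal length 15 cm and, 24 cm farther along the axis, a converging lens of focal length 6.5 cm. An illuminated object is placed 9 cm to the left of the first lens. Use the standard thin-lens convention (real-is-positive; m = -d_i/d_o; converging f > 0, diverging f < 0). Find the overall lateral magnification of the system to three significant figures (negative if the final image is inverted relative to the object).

First lens: d_i1 = 1/(1/15 - 1/9) = -22.500 cm.
m_1 = -(-22.500)/9 = 2.5000.
With d_i1 < 0 the first image is virtual and lies on the object side; the object distance for lens 2 is d_o2 = 24 - (-22.500) = 46.500 cm.
Second lens: d_i2 = 1/(1/6.5 - 1/(46.500)) = 7.556 cm.
m_2 = -(7.556)/(46.500) = -0.1625.
Overall magnification: m = m_1 m_2 = -0.4063.

-0.406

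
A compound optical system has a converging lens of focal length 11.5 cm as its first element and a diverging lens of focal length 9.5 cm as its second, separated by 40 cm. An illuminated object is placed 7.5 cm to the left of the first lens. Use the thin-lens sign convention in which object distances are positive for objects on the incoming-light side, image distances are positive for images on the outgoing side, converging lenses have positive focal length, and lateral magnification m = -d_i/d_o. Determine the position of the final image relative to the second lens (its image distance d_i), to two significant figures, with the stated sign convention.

Lens 1: 1/d_i1 = 1/f_1 - 1/d_o1 = 1/11.5 - 1/7.5 = -0.04638 cm^-1, so d_i1 = -21.562 cm.
The intermediate image is virtual, 21.562 cm to the left of lens 1, so d_o2 = L - d_i1 = 40 - (-21.562) = 61.562 cm.
Lens 2: 1/d_i2 = 1/f_2 - 1/d_o2 = 1/(-9.5) - 1/(61.562) = -0.12151 cm^-1, so d_i2 = -8.230 cm.

-8.2 cm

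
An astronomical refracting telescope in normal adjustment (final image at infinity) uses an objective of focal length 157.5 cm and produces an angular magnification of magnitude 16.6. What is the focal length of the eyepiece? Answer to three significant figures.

9.49 cm

|M| = f_obj/f_eye, so f_eye = f_obj/|M| = 157.5/16.6 = 9.488 cm.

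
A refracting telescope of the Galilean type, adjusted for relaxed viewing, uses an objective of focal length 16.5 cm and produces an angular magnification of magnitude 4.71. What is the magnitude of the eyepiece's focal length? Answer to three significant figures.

3.50 cm

|M| = f_obj/|f_eye|, so |f_eye| = f_obj/|M| = 16.5/4.71 = 3.503 cm.
(The eyepiece is diverging, so its signed focal length is -3.503 cm.)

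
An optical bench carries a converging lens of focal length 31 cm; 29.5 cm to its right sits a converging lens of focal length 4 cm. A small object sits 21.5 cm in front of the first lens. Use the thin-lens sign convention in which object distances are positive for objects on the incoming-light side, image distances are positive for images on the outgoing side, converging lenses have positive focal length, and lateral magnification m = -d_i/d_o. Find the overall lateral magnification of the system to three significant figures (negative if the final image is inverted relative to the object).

Applying the thin-lens equation to the first lens, 1/31 = 1/21.5 + 1/d_i1, which gives d_i1 = -70.158 cm.
Its lateral magnification is m_1 = -d_i1/d_o1 = -(-70.158)/21.5 = 3.2632.
The intermediate image is virtual, 70.158 cm to the left of lens 1, so d_o2 = L - d_i1 = 29.5 - (-70.158) = 99.658 cm.
Applying the thin-lens equation again with f_2 = 4 cm and d_o2 = 99.658 cm gives d_i2 = 4.167 cm.
m_2 = -(4.167)/(99.658) = -0.0418.
Overall magnification: m = m_1 m_2 = -0.1365.

-0.136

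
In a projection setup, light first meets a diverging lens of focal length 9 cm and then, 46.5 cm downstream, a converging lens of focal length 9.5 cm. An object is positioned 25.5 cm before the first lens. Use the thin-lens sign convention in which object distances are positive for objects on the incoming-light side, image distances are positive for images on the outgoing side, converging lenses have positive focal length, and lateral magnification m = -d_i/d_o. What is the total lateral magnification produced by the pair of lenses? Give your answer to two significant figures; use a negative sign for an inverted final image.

-0.057

Lens 1: 1/d_i1 = 1/f_1 - 1/d_o1 = 1/(-9) - 1/25.5 = -0.15033 cm^-1, so d_i1 = -6.652 cm.
m_1 = -(-6.652)/25.5 = 0.2609.
With d_i1 < 0 the first image is virtual and lies on the object side; the object distance for lens 2 is d_o2 = 46.5 - (-6.652) = 53.152 cm.
Lens 2: 1/d_i2 = 1/f_2 - 1/d_o2 = 1/9.5 - 1/(53.152) = 0.08645 cm^-1, so d_i2 = 11.567 cm.
m_2 = -(11.567)/(53.152) = -0.2176.
The system's lateral magnification is m_1 m_2 = (0.2609)(-0.2176) = -0.0568.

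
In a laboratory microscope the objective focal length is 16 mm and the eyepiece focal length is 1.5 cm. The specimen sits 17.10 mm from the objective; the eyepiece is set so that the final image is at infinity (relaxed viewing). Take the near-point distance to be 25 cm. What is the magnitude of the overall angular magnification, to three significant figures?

242

Convert to cm: f_obj = 16 mm = 1.6 cm; d_o = 17.10 mm = 1.71 cm.
Objective: 1/d_i = 1/f_obj - 1/d_o = 1/1.6 - 1/1.71 = 0.04020 cm^-1, so d_i = 24.873 cm.
m_obj = -d_i/d_o = -24.873/1.71 = -14.545.
Eyepiece angular magnification (image at infinity): M_eye = D/f_e = 25/1.5 = 16.667.
Overall M = m_obj x M_eye = (-14.545)(16.667) = -242.42.
|M| = 242.42.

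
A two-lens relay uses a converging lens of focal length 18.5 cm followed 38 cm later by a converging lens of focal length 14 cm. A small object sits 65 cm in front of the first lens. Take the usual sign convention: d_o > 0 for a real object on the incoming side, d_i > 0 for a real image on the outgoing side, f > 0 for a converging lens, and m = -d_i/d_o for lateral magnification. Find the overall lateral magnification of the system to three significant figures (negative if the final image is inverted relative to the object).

First lens: d_i1 = 1/(1/18.5 - 1/65) = 25.860 cm.
m_1 = -(25.860)/65 = -0.3978.
The intermediate image is 25.860 cm to the right of lens 1, so d_o2 = L - d_i1 = 38 - 25.860 = 12.140 cm.
Second lens: d_i2 = 1/(1/14 - 1/(12.140)) = -91.364 cm.
m_2 = -(-91.364)/(12.140) = 7.5260.
Total m = m_1 x m_2 = (-0.3978)(7.5260) = -2.9942.

-2.99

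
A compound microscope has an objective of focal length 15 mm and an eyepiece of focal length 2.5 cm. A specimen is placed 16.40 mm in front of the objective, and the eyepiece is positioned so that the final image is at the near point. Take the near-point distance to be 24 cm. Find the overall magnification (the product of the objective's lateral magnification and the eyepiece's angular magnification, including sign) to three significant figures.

-114

Convert to cm: f_obj = 15 mm = 1.5 cm; d_o = 16.40 mm = 1.64 cm.
Objective: 1/d_i = 1/f_obj - 1/d_o = 1/1.5 - 1/1.64 = 0.05691 cm^-1, so d_i = 17.571 cm.
m_obj = -d_i/d_o = -17.571/1.64 = -10.714.
Eyepiece angular magnification (image at near point): M_eye = 1 + D/f_e = 1 + 24/2.5 = 10.600.
Overall M = m_obj x M_eye = (-10.714)(10.600) = -113.57.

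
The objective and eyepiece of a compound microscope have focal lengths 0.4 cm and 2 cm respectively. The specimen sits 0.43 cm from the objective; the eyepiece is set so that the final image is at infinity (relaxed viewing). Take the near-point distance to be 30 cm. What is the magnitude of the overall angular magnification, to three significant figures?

200

Objective: 1/d_i = 1/f_obj - 1/d_o = 1/0.4 - 1/0.43 = 0.17442 cm^-1, so d_i = 5.733 cm.
m_obj = -d_i/d_o = -5.733/0.43 = -13.333.
Eyepiece angular magnification (image at infinity): M_eye = D/f_e = 30/2 = 15.000.
Overall M = m_obj x M_eye = (-13.333)(15.000) = -200.00.
|M| = 200.00.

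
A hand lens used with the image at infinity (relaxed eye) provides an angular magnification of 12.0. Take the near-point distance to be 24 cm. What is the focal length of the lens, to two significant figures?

For the image at infinity, M = D/f.
f = D/M = 24/12.0 = 2.000 cm.

2.0 cm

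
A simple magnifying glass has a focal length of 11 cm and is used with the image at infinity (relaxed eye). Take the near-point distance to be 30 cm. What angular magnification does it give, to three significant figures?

M = D/f = 30/11 = 2.727.

2.73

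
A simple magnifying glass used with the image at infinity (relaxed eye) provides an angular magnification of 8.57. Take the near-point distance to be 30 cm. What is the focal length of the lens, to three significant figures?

For the image at infinity, M = D/f.
f = D/M = 30/8.57 = 3.501 cm.

3.50 cm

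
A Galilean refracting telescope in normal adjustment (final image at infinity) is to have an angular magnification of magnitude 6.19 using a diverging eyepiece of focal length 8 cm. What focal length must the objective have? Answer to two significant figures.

|M| = f_obj/|f_eye|, so f_obj = |M| x |f_eye| = 6.19 x 8 = 49.520 cm.

50 cm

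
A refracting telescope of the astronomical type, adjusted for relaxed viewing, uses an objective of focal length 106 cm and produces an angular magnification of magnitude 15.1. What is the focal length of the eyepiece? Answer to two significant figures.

|M| = f_obj/f_eye, so f_eye = f_obj/|M| = 106/15.1 = 7.020 cm.

7.0 cm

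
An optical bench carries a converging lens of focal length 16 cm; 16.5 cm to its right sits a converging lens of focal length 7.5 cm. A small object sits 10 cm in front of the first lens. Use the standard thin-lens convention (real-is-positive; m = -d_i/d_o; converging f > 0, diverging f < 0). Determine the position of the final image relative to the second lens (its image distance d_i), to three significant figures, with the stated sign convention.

9.08 cm

Applying the thin-lens equation to the first lens, 1/16 = 1/10 + 1/d_i1, which gives d_i1 = -26.667 cm.
With d_i1 < 0 the first image is virtual and lies on the object side; the object distance for lens 2 is d_o2 = 16.5 - (-26.667) = 43.167 cm.
Applying the thin-lens equation again with f_2 = 7.5 cm and d_o2 = 43.167 cm gives d_i2 = 9.077 cm.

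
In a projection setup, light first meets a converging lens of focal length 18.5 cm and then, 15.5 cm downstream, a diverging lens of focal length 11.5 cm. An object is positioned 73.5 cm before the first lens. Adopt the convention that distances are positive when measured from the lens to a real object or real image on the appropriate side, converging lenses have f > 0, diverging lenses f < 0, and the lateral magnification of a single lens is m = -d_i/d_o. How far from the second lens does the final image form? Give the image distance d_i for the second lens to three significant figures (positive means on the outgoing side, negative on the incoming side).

Applying the thin-lens equation to the first lens, 1/18.5 = 1/73.5 + 1/d_i1, which gives d_i1 = 24.723 cm.
This image would form 24.723 cm past lens 1, i.e. 9.223 cm beyond lens 2, so it is a virtual object for lens 2: d_o2 = 15.5 - 24.723 = -9.223 cm.
Applying the thin-lens equation again with f_2 = -11.5 cm and d_o2 = -9.223 cm gives d_i2 = 46.574 cm.

46.6 cm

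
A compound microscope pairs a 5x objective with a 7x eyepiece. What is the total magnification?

The overall magnification of a compound microscope is the product of the objective and eyepiece magnifications:
M = M_obj x M_eye = 5 x 7 = 35.

35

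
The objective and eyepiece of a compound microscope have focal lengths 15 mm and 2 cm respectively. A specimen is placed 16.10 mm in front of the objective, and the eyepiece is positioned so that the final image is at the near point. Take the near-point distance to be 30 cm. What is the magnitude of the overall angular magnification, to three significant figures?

218

Convert to cm: f_obj = 15 mm = 1.5 cm; d_o = 16.10 mm = 1.61 cm.
Objective: 1/d_i = 1/f_obj - 1/d_o = 1/1.5 - 1/1.61 = 0.04555 cm^-1, so d_i = 21.955 cm.
m_obj = -d_i/d_o = -21.955/1.61 = -13.636.
Eyepiece angular magnification (image at near point): M_eye = 1 + D/f_e = 1 + 30/2 = 16.000.
Overall M = m_obj x M_eye = (-13.636)(16.000) = -218.18.
|M| = 218.18.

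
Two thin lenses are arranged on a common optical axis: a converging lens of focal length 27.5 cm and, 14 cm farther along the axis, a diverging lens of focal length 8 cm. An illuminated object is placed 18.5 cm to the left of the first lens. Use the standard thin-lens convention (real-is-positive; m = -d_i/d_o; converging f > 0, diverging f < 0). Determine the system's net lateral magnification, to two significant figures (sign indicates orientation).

Lens 1: 1/d_i1 = 1/f_1 - 1/d_o1 = 1/27.5 - 1/18.5 = -0.01769 cm^-1, so d_i1 = -56.528 cm.
m_1 = -(-56.528)/18.5 = 3.0556.
The intermediate image is virtual, 56.528 cm to the left of lens 1, so d_o2 = L - d_i1 = 14 - (-56.528) = 70.528 cm.
Lens 2: 1/d_i2 = 1/f_2 - 1/d_o2 = 1/(-8) - 1/(70.528) = -0.13918 cm^-1, so d_i2 = -7.185 cm.
m_2 = -(-7.185)/(70.528) = 0.1019.
The system's lateral magnification is m_1 m_2 = (3.0556)(0.1019) = 0.3113.

0.31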